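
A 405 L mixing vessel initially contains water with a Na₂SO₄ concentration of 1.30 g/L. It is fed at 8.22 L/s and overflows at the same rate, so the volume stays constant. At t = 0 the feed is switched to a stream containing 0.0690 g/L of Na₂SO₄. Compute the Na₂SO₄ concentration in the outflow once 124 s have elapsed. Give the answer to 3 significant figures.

Accumulation = in − out for the solute gives V dC/dt = Q(C_in − C).
So dC/dt = (C_in − C)/τ with τ = V/Q = 405/8.22 = 49.270 s.
Integrating: C(t) = C_in + (C₀ − C_in) e^(−t/τ).
C(124) = 0.0690 + (1.30 − 0.0690)·e^(−124/49.270) = 0.0690 + (1.2310)·0.080722 = 0.16837 g/L.

0.168 g/L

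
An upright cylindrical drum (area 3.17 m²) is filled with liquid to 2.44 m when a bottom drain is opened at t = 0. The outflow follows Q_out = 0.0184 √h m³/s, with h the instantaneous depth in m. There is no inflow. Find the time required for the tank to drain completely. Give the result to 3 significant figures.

With no inflow, A dh/dt = −0.0184 √h.
Separate and integrate: 2(√h − √h₀) = −(0.0184/A) t.
Set h = 0: 2√h₀ = (0.0184/A) t_empty ⇒ t_empty = 2A√h₀/0.0184.
t_empty = 2·3.17·√2.44/0.0184 = 6.3400·1.5620/0.0184 = 538.23 s.

538 s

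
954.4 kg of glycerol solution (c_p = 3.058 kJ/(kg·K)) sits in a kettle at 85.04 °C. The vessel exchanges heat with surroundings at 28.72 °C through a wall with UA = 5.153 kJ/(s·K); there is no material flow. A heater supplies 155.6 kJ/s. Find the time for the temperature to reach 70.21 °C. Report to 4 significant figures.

475.0 s

Lumped-capacitance energy balance: M c_p dT/dt = UA(T_amb − T) + Q̇.
τ = M c_p/UA = 566.380 s; T_ss = T_amb + Q̇/UA = 28.72 + 155.6/5.153 = 58.9160 °C.
T(t) = T_ss + (T₀ − T_ss)e^(−t/τ); set T = 70.21:
t = −τ ln[(T − T_ss)/(T₀ − T_ss)] = −566.380 · ln(0.432323) = 474.956 s.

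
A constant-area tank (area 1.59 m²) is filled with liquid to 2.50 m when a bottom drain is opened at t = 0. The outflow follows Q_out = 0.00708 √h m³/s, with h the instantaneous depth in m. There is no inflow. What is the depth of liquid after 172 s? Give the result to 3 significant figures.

Unsteady balance on liquid volume: A dh/dt = −0.00708 √h.
This is separable: 2 d(√h)/dt = −0.00708/A, so √h = √h₀ − (0.00708/(2A)) t.
√h = √2.50 − 0.00708·172/(2·1.59) = 1.5811 − 0.38294 = 1.1982.
h = 1.1982² = 1.4357 m.

1.44 m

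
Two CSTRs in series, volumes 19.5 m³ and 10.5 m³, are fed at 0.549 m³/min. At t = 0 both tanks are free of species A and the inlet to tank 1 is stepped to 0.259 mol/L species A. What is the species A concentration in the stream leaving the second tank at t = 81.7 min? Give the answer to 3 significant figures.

0.207 mol/L

Time constants: τᵢ = Vᵢ/Q for each well-mixed tank.
τ₁ = 19.5/0.549 = 35.519 min; τ₂ = 10.5/0.549 = 19.126 min.
Tank 1: C₁ = C_in(1 − e^(−t/τ₁)). Tank 2 (τ₁ ≠ τ₂): C₂ = C_in[1 − (τ₁ e^(−t/τ₁) − τ₂ e^(−t/τ₂))/(τ₁ − τ₂)].
At t = 81.7: e^(−t/τ₁) = 0.10024, e^(−t/τ₂) = 0.013957.
C₂ = 0.259·[1 − (35.519·0.10024 − 19.126·0.013957)/(16.393)] = 0.259·0.79909 = 0.20697 mol/L.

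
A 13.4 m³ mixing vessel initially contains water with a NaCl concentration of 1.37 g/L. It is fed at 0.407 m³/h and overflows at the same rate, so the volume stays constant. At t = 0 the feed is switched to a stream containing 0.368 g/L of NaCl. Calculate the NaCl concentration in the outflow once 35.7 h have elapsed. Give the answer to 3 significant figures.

0.707 g/L

Transient balance on the dissolved component: V dC/dt = Q(C_in − C).
So dC/dt = (C_in − C)/τ with τ = V/Q = 13.4/0.407 = 32.924 h.
Solution: C(t) = C_in + (C₀ − C_in) e^(−t/τ).
C(35.7) = 0.368 + (1.37 − 0.368)·e^(−35.7/32.924) = 0.368 + (1.0020)·0.33813 = 0.70681 g/L.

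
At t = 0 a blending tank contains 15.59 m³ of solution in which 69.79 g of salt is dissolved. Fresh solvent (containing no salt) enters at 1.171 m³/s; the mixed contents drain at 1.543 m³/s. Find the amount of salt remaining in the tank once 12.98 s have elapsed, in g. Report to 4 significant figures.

15.00 g

Let m(t) be the amount of salt. Volume: V(t) = V₀ + (Q_in − Q_out) t = 15.59 − 0.372000 t; V(12.98) = 10.7614 m³.
Species balance (pure solvent in): dm/dt = −Q_out · m/V(t).
dm/m = −Q_out dt/(V₀ − 0.372000 t); integrating gives ln(m/m₀) = −(Q_out/(Q_in−Q_out)) ln(V/V₀).
m = m₀ (V₀/V)^(Q_out/(Q_in−Q_out)) = 69.79 × (15.59/10.7614)^(-4.14785) = 15.0000 g.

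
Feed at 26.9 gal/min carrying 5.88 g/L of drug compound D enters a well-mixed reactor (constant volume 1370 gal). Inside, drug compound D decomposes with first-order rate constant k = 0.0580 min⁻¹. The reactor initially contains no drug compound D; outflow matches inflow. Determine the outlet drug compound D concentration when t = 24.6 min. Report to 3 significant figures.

V dC/dt = Q(C_in − C) − k V C.
This is linear with rate a = Q/V + k = 0.077635 min⁻¹.
C_ss = Q C_in/(Q + kV) = 1.4871 g/L; C(t) = C_ss + (C₀ − C_ss) e^(−a t).
C(24.6) = 1.4871 + (-1.4871)·e^(−0.077635·24.6) = 1.4871 + (-1.4871)·0.14811 = 1.2669 g/L.

1.27 g/L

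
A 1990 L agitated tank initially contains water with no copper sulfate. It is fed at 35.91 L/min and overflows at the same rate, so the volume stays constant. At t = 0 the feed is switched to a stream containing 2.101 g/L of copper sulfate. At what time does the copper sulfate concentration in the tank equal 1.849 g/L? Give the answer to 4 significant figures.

Species balance on the tank: V dC/dt = Q(C_in − C), so τ = V/Q = 55.4163 min.
C(t) = C_in + (C₀ − C_in) e^(−t/τ). Set C = 1.849 and solve for t:
e^(−t/τ) = (C − C_in)/(C₀ − C_in) = (1.849 − 2.101)/(0 − 2.101) = 0.119943
t = −τ ln(…) = 55.4163 × 2.12074 = 117.524 min.

117.5 min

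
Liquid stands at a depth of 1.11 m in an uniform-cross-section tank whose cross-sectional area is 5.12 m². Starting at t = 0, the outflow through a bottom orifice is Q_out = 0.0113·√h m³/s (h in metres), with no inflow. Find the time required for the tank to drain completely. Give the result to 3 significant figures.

A dh/dt = −Q_out = −0.0113 √h.
∫ h^(−1/2) dh = −(0.0113/A) ∫ dt, giving 2√h = 2√h₀ − (0.0113/A) t.
Set h = 0: 2√h₀ = (0.0113/A) t_empty ⇒ t_empty = 2A√h₀/0.0113.
t_empty = 2·5.12·√1.11/0.0113 = 10.240·1.0536/0.0113 = 954.74 s.

955 s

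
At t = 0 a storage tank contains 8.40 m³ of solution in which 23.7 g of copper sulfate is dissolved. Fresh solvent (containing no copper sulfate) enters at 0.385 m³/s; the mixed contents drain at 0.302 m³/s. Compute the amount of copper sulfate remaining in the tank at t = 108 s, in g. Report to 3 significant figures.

Let m(t) be the amount of copper sulfate. Volume: V(t) = V₀ + (Q_in − Q_out) t = 8.40 + 0.083000 t; V(108) = 17.364 m³.
Species balance (pure solvent in): dm/dt = −Q_out · m/V(t).
Separate: dm/m = −Q_out dt/V(t) ⇒ ln(m/m₀) = −(Q_out/(Q_in−Q_out)) ln(V/V₀).
m = m₀ (V₀/V)^(Q_out/(Q_in−Q_out)) = 23.7 × (8.40/17.364)^(3.6386) = 1.6875 g.

1.69 g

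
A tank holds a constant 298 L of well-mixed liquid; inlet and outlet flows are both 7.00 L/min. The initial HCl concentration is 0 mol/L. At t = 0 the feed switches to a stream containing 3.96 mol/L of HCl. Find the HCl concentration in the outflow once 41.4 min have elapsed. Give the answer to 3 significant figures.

2.46 mol/L

Accumulation = in − out for the solute gives V dC/dt = Q(C_in − C).
So dC/dt = (C_in − C)/τ with τ = V/Q = 298/7.00 = 42.571 min.
C approaches C_in exponentially: C(t) = C_in + (C₀ − C_in) e^(−t/τ).
C(41.4) = 3.96 + (0 − 3.96)·e^(−41.4/42.571) = 3.96 + (-3.9600)·0.37814 = 2.4626 mol/L.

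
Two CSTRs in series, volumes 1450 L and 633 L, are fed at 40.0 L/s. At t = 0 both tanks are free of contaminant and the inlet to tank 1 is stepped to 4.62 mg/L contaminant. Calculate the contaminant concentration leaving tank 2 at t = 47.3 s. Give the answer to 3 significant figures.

2.58 mg/L

Time constants: τᵢ = Vᵢ/Q for each well-mixed tank.
τ₁ = 1450/40.0 = 36.250 s; τ₂ = 633/40.0 = 15.825 s.
Tank 1: C₁ = C_in(1 − e^(−t/τ₁)). Tank 2 (τ₁ ≠ τ₂): C₂ = C_in[1 − (τ₁ e^(−t/τ₁) − τ₂ e^(−t/τ₂))/(τ₁ − τ₂)].
At t = 47.3: e^(−t/τ₁) = 0.27122, e^(−t/τ₂) = 0.050341.
C₂ = 4.62·[1 − (36.250·0.27122 − 15.825·0.050341)/(20.425)] = 4.62·0.55765 = 2.5763 mg/L.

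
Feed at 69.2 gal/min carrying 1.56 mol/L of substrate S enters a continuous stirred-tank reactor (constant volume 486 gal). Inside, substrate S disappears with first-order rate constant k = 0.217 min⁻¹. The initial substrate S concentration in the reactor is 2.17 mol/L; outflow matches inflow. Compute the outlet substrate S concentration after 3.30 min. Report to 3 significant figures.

Accumulation = in − out − consumed: V dC/dt = Q C_in − Q C − k V C.
dC/dt = (Q/V) C_in − (Q/V + k) C; effective rate a = Q/V + k = 0.14239 + 0.217 = 0.35939 min⁻¹.
C_ss = Q C_in/(Q + kV) = 0.61806 mol/L; C(t) = C_ss + (C₀ − C_ss) e^(−a t).
C(3.30) = 0.61806 + (1.5519)·e^(−0.35939·3.30) = 0.61806 + (1.5519)·0.30545 = 1.0921 mol/L.

1.09 mol/L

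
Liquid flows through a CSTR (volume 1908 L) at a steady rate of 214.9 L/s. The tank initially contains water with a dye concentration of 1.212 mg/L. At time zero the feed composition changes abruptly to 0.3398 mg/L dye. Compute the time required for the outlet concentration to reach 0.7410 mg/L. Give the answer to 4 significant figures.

6.895 s

Unsteady species balance (constant V, well mixed): V dC/dt = Q(C_in − C), so τ = V/Q = 8.87855 s.
C(t) = C_in + (C₀ − C_in) e^(−t/τ). Set C = 0.7410 and solve for t:
e^(−t/τ) = (C − C_in)/(C₀ − C_in) = (0.7410 − 0.3398)/(1.212 − 0.3398) = 0.459986
t = −τ ln(…) = 8.87855 × 0.776559 = 6.89471 s.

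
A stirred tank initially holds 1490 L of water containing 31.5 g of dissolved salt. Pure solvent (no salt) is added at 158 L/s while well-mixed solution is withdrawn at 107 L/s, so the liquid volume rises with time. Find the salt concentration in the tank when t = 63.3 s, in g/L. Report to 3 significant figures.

Total volume: dV/dt = Q_in − Q_out = 51.000 L/s, so V(t) = 1490 + 51.000 t and V(63.3) = 4718.3 L.
No salt enters, so dm/dt = −Q_out · (m/V).
dm/m = −Q_out dt/(V₀ + 51.000 t); integrating gives ln(m/m₀) = −(Q_out/(Q_in−Q_out)) ln(V/V₀).
m = m₀ (V₀/V)^(Q_out/(Q_in−Q_out)) = 31.5 × (1490/4718.3)^(2.0980) = 2.8057 g.
C = m/V = 2.8057/4718.3 = 0.00059463 g/L.

0.000595 g/L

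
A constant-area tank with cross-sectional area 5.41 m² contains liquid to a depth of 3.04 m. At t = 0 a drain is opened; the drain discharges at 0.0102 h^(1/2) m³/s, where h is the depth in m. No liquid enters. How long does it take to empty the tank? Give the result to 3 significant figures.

With no inflow, A dh/dt = −0.0102 √h.
This is separable: 2 d(√h)/dt = −0.0102/A, so √h = √h₀ − (0.0102/(2A)) t.
Tank is empty when √h = 0: t_empty = 2A√h₀/0.0102.
t_empty = 2·5.41·√3.04/0.0102 = 10.820·1.7436/0.0102 = 1849.5 s.

1850 s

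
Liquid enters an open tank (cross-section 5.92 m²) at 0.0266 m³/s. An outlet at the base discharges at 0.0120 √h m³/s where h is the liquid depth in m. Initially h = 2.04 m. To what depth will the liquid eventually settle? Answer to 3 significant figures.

Level balance: A dh/dt = 0.0266 − 0.0120 √h. Setting dh/dt = 0:
Q_in = 0.0120 √h_ss ⇒ √h_ss = 0.0266/0.0120 = 2.2167.
h_ss = 2.2167² = 4.9136 m. (Since h₀ = 2.04 m < h_ss, the level will rise toward this value.)

4.91 m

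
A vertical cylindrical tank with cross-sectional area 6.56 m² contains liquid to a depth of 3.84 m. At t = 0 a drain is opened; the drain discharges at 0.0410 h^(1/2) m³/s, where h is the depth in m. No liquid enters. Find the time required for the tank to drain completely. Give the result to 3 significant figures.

Unsteady balance on liquid volume: A dh/dt = −0.0410 √h.
Separate and integrate: 2(√h − √h₀) = −(0.0410/A) t.
Tank is empty when √h = 0: t_empty = 2A√h₀/0.0410.
t_empty = 2·6.56·√3.84/0.0410 = 13.120·1.9596/0.0410 = 627.07 s.

627 s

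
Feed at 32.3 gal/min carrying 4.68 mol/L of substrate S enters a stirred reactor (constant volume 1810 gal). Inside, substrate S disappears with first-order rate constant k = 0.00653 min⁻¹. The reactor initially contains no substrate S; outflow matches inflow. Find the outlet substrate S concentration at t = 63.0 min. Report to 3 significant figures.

2.69 mol/L

Species balance: V dC/dt = Q C_in − Q C − k V C.
dC/dt = (Q/V) C_in − (Q/V + k) C; effective rate a = Q/V + k = 0.017845 + 0.00653 = 0.024375 min⁻¹.
C_ss = Q C_in/(Q + kV) = 3.4263 mol/L; C(t) = C_ss + (C₀ − C_ss) e^(−a t).
C(63.0) = 3.4263 + (-3.4263)·e^(−0.024375·63.0) = 3.4263 + (-3.4263)·0.21532 = 2.6885 mol/L.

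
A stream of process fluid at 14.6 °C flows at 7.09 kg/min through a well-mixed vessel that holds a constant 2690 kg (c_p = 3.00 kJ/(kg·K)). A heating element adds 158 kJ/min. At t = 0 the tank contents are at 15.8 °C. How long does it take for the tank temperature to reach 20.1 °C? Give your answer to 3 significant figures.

Unsteady energy balance on the tank contents: M c_p dT/dt = ṁ c_p (T_in − T) + 158.
τ = M/ṁ = 379.41 min; T_ss = T_in + Q̇/(ṁ c_p) = 22.028 °C.
T(t) = T_ss + (T₀ − T_ss) e^(−t/τ). Set T = 20.1:
e^(−t/τ) = (20.1 − 22.028)/(15.8 − 22.028) = 0.30960
t = −379.41 · ln(0.30960) = 444.84 min.

445 min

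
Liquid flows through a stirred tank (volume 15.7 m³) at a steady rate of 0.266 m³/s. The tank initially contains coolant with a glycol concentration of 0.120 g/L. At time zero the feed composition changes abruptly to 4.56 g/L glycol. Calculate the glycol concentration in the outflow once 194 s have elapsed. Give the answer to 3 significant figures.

4.39 g/L

Mass balance on the solute (V constant): V dC/dt = Q(C_in − C).
Rewrite as dC/dt + C/τ = C_in/τ, τ = V/Q = 59.023 s.
Solution: C(t) = C_in + (C₀ − C_in) e^(−t/τ).
C(194) = 4.56 + (0.120 − 4.56)·e^(−194/59.023) = 4.56 + (-4.4400)·0.037370 = 4.3941 g/L.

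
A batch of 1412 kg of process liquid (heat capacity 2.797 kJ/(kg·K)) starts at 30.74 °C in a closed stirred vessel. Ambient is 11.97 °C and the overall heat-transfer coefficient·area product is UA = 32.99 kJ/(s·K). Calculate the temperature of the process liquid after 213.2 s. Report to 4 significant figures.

15.13 °C

Lumped-capacitance energy balance: M c_p dT/dt = UA(T_amb − T).
dT/dt = (T_ss − T)/τ with T_ss = T_amb = 11.9700 °C, τ = M c_p/UA = 1412·2.797/32.99 = 119.714 s.
Solution: T(t) = T_ss + (T₀ − T_ss) e^(−t/τ).
T(213.2) = 11.9700 + (18.7700)·0.168484 = 15.1325 °C.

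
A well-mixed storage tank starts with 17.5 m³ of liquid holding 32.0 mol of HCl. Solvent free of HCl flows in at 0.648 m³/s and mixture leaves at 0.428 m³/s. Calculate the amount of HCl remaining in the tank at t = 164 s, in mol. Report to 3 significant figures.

Let m(t) be the amount of HCl. Volume: V(t) = V₀ + (Q_in − Q_out) t = 17.5 + 0.22000 t; V(164) = 53.580 m³.
Species balance (pure solvent in): dm/dt = −Q_out · m/V(t).
dm/m = −Q_out dt/(V₀ + 0.22000 t); integrating gives ln(m/m₀) = −(Q_out/(Q_in−Q_out)) ln(V/V₀).
m = m₀ (V₀/V)^(Q_out/(Q_in−Q_out)) = 32.0 × (17.5/53.580)^(1.9455) = 3.6285 mol.

3.63 mol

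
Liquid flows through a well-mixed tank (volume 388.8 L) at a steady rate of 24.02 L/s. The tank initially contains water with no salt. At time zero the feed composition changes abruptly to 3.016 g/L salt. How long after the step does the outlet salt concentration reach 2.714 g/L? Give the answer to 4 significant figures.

Species balance: V dC/dt = Q(C_in − C) ⇒ τ = V/Q = 16.1865 s.
C(t) = C_in + (C₀ − C_in) e^(−t/τ). Set C = 2.714 and solve for t:
e^(−t/τ) = (C − C_in)/(C₀ − C_in) = (2.714 − 3.016)/(0 − 3.016) = 0.100133
t = −τ ln(…) = 16.1865 × 2.30126 = 37.2494 s.

37.25 s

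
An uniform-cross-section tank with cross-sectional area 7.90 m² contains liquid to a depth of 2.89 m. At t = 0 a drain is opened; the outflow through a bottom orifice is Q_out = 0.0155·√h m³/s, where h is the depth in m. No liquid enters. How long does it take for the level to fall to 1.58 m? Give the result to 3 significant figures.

With no inflow, A dh/dt = −0.0155 √h.
Separate and integrate: 2(√h − √h₀) = −(0.0155/A) t.
t = 2A(√h₀ − √h)/0.0155 = 2·7.90·(√2.89 − √1.58)/0.0155
  = 15.800 × (1.7000 − 1.2570) / 0.0155 = 451.59 s.

452 s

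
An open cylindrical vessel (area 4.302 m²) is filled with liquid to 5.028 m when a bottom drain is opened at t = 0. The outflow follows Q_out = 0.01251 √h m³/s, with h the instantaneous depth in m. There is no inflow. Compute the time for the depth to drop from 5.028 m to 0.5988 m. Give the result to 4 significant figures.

1010 s

Accumulation of liquid (constant cross-section A): A dh/dt = −0.01251 √h.
∫ h^(−1/2) dh = −(0.01251/A) ∫ dt, giving 2√h = 2√h₀ − (0.01251/A) t.
t = 2A(√h₀ − √h)/0.01251 = 2·4.302·(√5.028 − √0.5988)/0.01251
  = 8.60400 × (2.24232 − 0.773822) / 0.01251 = 1009.99 s.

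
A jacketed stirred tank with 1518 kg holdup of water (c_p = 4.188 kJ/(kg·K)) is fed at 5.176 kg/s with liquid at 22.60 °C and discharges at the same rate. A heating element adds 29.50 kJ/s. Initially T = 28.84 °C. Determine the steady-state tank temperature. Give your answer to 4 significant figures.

M c_p dT/dt = ṁ c_p (T_in − T) + Q̇.
At steady state dT/dt = 0 ⇒ T_ss = T_in + Q̇/(ṁ c_p) = 22.60 + 29.50/(5.176·4.188) = 23.9609 °C.

23.96 °C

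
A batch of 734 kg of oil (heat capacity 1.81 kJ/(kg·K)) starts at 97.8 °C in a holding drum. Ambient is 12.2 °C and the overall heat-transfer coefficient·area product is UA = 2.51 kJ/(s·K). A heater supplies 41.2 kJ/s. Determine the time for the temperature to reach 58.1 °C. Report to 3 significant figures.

Lumped-capacitance energy balance: M c_p dT/dt = UA(T_amb − T) + Q̇.
τ = M c_p/UA = 529.30 s; T_ss = T_amb + Q̇/UA = 12.2 + 41.2/2.51 = 28.614 °C.
T(t) = T_ss + (T₀ − T_ss)e^(−t/τ); set T = 58.1:
t = −τ ln[(T − T_ss)/(T₀ − T_ss)] = −529.30 · ln(0.42618) = 451.43 s.

451 s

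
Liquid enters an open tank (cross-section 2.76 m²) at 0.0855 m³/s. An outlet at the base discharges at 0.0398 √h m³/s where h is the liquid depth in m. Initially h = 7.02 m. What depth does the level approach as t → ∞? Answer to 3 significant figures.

Level balance: A dh/dt = 0.0855 − 0.0398 √h. Setting dh/dt = 0:
Q_in = 0.0398 √h_ss ⇒ √h_ss = 0.0855/0.0398 = 2.1482.
h_ss = 2.1482² = 4.6149 m. (Since h₀ = 7.02 m > h_ss, the level will fall toward this value.)

4.61 m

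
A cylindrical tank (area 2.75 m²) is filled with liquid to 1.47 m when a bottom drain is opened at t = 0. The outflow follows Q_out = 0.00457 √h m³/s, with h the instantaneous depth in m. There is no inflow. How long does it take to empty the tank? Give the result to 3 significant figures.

1460 s

Volume balance on the tank: A dh/dt = −0.00457 √h.
This is separable: 2 d(√h)/dt = −0.00457/A, so √h = √h₀ − (0.00457/(2A)) t.
Tank is empty when √h = 0: t_empty = 2A√h₀/0.00457.
t_empty = 2·2.75·√1.47/0.00457 = 5.5000·1.2124/0.00457 = 1459.2 s.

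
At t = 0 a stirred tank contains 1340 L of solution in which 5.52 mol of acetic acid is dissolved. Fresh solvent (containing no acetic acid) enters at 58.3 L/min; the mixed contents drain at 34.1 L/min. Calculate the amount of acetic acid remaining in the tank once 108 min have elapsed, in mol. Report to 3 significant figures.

1.20 mol

Total volume: dV/dt = Q_in − Q_out = 24.200 L/min, so V(t) = 1340 + 24.200 t and V(108) = 3953.6 L.
Solute balance: dm/dt = 0 − Q_out C = −Q_out m/V(t).
dm/m = −Q_out dt/(V₀ + 24.200 t); integrating gives ln(m/m₀) = −(Q_out/(Q_in−Q_out)) ln(V/V₀).
m = m₀ (V₀/V)^(Q_out/(Q_in−Q_out)) = 5.52 × (1340/3953.6)^(1.4091) = 1.2018 mol.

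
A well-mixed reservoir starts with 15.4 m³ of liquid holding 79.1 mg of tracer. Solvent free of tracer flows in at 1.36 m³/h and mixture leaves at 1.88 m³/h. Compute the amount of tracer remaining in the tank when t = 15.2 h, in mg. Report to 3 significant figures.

Total volume: dV/dt = Q_in − Q_out = -0.52000 m³/h, so V(t) = 15.4 − 0.52000 t and V(15.2) = 7.4960 m³.
No tracer enters, so dm/dt = −Q_out · (m/V).
Separate: dm/m = −Q_out dt/V(t) ⇒ ln(m/m₀) = −(Q_out/(Q_in−Q_out)) ln(V/V₀).
m = m₀ (V₀/V)^(Q_out/(Q_in−Q_out)) = 79.1 × (15.4/7.4960)^(-3.6154) = 5.8570 mg.

5.86 mg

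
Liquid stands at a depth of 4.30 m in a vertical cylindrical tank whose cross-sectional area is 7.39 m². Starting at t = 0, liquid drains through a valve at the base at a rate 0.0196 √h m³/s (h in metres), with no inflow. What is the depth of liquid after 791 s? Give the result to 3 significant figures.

A dh/dt = −Q_out = −0.0196 √h.
∫ h^(−1/2) dh = −(0.0196/A) ∫ dt, giving 2√h = 2√h₀ − (0.0196/A) t.
√h = √4.30 − 0.0196·791/(2·7.39) = 2.0736 − 1.0490 = 1.0247.
h = 1.0247² = 1.0500 m.

1.05 m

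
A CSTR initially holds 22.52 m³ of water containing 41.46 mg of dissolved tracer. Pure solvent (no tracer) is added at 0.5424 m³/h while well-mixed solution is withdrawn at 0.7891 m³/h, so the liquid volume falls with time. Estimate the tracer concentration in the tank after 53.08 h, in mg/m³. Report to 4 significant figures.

Let m(t) be the amount of tracer. Volume: V(t) = V₀ + (Q_in − Q_out) t = 22.52 − 0.246700 t; V(53.08) = 9.42516 m³.
No tracer enters, so dm/dt = −Q_out · (m/V).
dm/m = −Q_out dt/(V₀ − 0.246700 t); integrating gives ln(m/m₀) = −(Q_out/(Q_in−Q_out)) ln(V/V₀).
m = m₀ (V₀/V)^(Q_out/(Q_in−Q_out)) = 41.46 × (22.52/9.42516)^(-3.19862) = 2.55656 mg.
C = m/V = 2.55656/9.42516 = 0.271249 mg/m³.

0.2712 mg/m³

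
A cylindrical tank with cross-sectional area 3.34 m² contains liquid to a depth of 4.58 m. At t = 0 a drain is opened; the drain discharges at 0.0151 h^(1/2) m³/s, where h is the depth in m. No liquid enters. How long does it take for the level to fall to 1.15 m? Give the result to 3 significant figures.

With no inflow, A dh/dt = −0.0151 √h.
Separate and integrate: 2(√h − √h₀) = −(0.0151/A) t.
t = 2A(√h₀ − √h)/0.0151 = 2·3.34·(√4.58 − √1.15)/0.0151
  = 6.6800 × (2.1401 − 1.0724) / 0.0151 = 472.34 s.

472 s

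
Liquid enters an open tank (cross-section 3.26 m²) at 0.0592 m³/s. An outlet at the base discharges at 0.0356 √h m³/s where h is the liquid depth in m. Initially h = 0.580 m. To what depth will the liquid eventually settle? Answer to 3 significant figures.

Volume balance on the tank: A dh/dt = Q_in − 0.0356 √h. At steady state dh/dt = 0:
Q_in = 0.0356 √h_ss ⇒ √h_ss = 0.0592/0.0356 = 1.6629.
h_ss = 1.6629² = 2.7653 m. (Since h₀ = 0.580 m < h_ss, the level will rise toward this value.)

2.77 m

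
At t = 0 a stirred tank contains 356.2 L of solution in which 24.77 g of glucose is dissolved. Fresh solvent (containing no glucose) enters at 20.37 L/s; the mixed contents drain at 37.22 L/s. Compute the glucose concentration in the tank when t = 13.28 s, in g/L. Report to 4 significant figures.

0.02103 g/L

Let m(t) be the amount of glucose. Volume: V(t) = V₀ + (Q_in − Q_out) t = 356.2 − 16.8500 t; V(13.28) = 132.432 L.
Species balance (pure solvent in): dm/dt = −Q_out · m/V(t).
Separate: dm/m = −Q_out dt/V(t) ⇒ ln(m/m₀) = −(Q_out/(Q_in−Q_out)) ln(V/V₀).
m = m₀ (V₀/V)^(Q_out/(Q_in−Q_out)) = 24.77 × (356.2/132.432)^(-2.20890) = 2.78457 g.
C = m/V = 2.78457/132.432 = 0.0210264 g/L.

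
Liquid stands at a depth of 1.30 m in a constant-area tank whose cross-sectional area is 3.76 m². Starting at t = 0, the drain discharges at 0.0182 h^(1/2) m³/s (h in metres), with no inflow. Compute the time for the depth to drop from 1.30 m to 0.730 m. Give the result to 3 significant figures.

118 s

With no inflow, A dh/dt = −0.0182 √h.
∫ h^(−1/2) dh = −(0.0182/A) ∫ dt, giving 2√h = 2√h₀ − (0.0182/A) t.
t = 2A(√h₀ − √h)/0.0182 = 2·3.76·(√1.30 − √0.730)/0.0182
  = 7.5200 × (1.1402 − 0.85440) / 0.0182 = 118.08 s.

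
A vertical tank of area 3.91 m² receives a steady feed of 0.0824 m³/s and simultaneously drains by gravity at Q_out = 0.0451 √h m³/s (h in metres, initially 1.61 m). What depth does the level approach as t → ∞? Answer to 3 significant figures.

A dh/dt = Q_in − 0.0451 √h. Steady state requires inflow = outflow:
Q_in = 0.0451 √h_ss ⇒ √h_ss = 0.0824/0.0451 = 1.8271.
h_ss = 1.8271² = 3.3381 m. (Since h₀ = 1.61 m < h_ss, the level will rise toward this value.)

3.34 m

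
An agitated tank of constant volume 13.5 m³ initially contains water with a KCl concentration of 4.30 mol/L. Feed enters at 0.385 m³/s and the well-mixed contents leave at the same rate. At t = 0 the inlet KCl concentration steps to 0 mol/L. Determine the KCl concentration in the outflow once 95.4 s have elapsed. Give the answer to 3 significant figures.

Species balance on the tank: V dC/dt = Q(C_in − C).
So dC/dt = (C_in − C)/τ with τ = V/Q = 13.5/0.385 = 35.065 s.
Solution: C(t) = C_in + (C₀ − C_in) e^(−t/τ).
C(95.4) = 0 + (4.30 − 0)·e^(−95.4/35.065) = 0 + (4.3000)·0.065831 = 0.28307 mol/L.

0.283 mol/L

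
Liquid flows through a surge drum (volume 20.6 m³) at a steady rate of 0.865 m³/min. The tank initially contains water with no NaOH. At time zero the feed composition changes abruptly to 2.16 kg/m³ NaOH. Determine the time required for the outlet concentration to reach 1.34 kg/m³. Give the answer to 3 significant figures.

Species balance: V dC/dt = Q(C_in − C) ⇒ τ = V/Q = 23.815 min.
C(t) = C_in + (C₀ − C_in) e^(−t/τ). Set C = 1.34 and solve for t:
e^(−t/τ) = (C − C_in)/(C₀ − C_in) = (1.34 − 2.16)/(0 − 2.16) = 0.37963
t = −τ ln(…) = 23.815 × 0.96856 = 23.066 min.

23.1 min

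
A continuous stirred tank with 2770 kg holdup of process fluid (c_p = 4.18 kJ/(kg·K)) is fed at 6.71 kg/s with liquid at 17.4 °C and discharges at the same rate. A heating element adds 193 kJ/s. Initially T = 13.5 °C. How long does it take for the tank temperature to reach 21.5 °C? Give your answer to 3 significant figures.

559 s

First-law balance (no shaft work): M c_p dT/dt = ṁ c_p (T_in − T) + 193.
τ = M/ṁ = 412.82 s; T_ss = T_in + Q̇/(ṁ c_p) = 24.281 °C.
T(t) = T_ss + (T₀ − T_ss) e^(−t/τ). Set T = 21.5:
e^(−t/τ) = (21.5 − 24.281)/(13.5 − 24.281) = 0.25796
t = −412.82 · ln(0.25796) = 559.34 s.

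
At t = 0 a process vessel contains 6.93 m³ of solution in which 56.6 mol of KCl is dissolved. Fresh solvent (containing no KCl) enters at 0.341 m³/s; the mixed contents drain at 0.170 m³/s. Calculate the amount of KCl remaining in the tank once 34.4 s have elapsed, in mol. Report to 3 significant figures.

30.7 mol

Let m(t) be the amount of KCl. Volume: V(t) = V₀ + (Q_in − Q_out) t = 6.93 + 0.17100 t; V(34.4) = 12.812 m³.
No KCl enters, so dm/dt = −Q_out · (m/V).
dm/m = −Q_out dt/(V₀ + 0.17100 t); integrating gives ln(m/m₀) = −(Q_out/(Q_in−Q_out)) ln(V/V₀).
m = m₀ (V₀/V)^(Q_out/(Q_in−Q_out)) = 56.6 × (6.93/12.812)^(0.99415) = 30.724 mol.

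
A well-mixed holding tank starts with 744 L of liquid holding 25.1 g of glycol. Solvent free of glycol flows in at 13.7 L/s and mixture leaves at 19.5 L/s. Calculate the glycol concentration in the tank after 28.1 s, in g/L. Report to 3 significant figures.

Total volume: dV/dt = Q_in − Q_out = -5.8000 L/s, so V(t) = 744 − 5.8000 t and V(28.1) = 581.02 L.
Species balance (pure solvent in): dm/dt = −Q_out · m/V(t).
Separate: dm/m = −Q_out dt/V(t) ⇒ ln(m/m₀) = −(Q_out/(Q_in−Q_out)) ln(V/V₀).
m = m₀ (V₀/V)^(Q_out/(Q_in−Q_out)) = 25.1 × (744/581.02)^(-3.3621) = 10.931 g.
C = m/V = 10.931/581.02 = 0.018813 g/L.

0.0188 g/L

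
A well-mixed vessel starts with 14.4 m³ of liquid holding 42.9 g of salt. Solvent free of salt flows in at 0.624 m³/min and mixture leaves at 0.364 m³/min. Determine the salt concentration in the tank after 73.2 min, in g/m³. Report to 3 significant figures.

0.395 g/m³

Total volume: dV/dt = Q_in − Q_out = 0.26000 m³/min, so V(t) = 14.4 + 0.26000 t and V(73.2) = 33.432 m³.
Solute balance: dm/dt = 0 − Q_out C = −Q_out m/V(t).
Separate: dm/m = −Q_out dt/V(t) ⇒ ln(m/m₀) = −(Q_out/(Q_in−Q_out)) ln(V/V₀).
m = m₀ (V₀/V)^(Q_out/(Q_in−Q_out)) = 42.9 × (14.4/33.432)^(1.4000) = 13.193 g.
C = m/V = 13.193/33.432 = 0.39462 g/m³.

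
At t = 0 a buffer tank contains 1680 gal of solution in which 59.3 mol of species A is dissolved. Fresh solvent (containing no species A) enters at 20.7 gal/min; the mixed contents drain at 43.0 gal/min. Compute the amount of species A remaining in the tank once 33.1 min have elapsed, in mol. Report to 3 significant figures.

Let m(t) be the amount of species A. Volume: V(t) = V₀ + (Q_in − Q_out) t = 1680 − 22.300 t; V(33.1) = 941.87 gal.
Solute balance: dm/dt = 0 − Q_out C = −Q_out m/V(t).
dm/m = −Q_out dt/(V₀ − 22.300 t); integrating gives ln(m/m₀) = −(Q_out/(Q_in−Q_out)) ln(V/V₀).
m = m₀ (V₀/V)^(Q_out/(Q_in−Q_out)) = 59.3 × (1680/941.87)^(-1.9283) = 19.429 mol.

19.4 mol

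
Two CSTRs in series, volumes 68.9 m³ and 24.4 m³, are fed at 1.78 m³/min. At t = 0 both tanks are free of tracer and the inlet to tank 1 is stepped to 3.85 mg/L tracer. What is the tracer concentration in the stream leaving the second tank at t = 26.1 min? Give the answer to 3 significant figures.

1.13 mg/L

Species balance on tank i: dCᵢ/dt = (Cᵢ₋₁ − Cᵢ)/τᵢ with τᵢ = Vᵢ/Q.
τ₁ = 68.9/1.78 = 38.708 min; τ₂ = 24.4/1.78 = 13.708 min.
Solving the cascade with C₁(0)=C₂(0)=0 gives C₂(t) = C_in[1 − (τ₁ e^(−t/τ₁) − τ₂ e^(−t/τ₂))/(τ₁ − τ₂)].
At t = 26.1: e^(−t/τ₁) = 0.50952, e^(−t/τ₂) = 0.14897.
C₂ = 3.85·[1 − (38.708·0.50952 − 13.708·0.14897)/(25.000)] = 3.85·0.29278 = 1.1272 mg/L.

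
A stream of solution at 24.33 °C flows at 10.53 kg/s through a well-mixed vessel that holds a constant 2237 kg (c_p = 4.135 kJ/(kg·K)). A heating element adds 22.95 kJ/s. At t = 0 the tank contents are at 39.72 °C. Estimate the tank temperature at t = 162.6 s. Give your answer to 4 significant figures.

M c_p dT/dt = ṁ c_p (T_in − T) + Q̇.
τ = M/ṁ = 212.441 s; T_ss = T_in + Q̇/(ṁ c_p) = 24.33 + 22.95/(10.53·4.135) = 24.8571 °C.
Integrating: T(t) = T_ss + (T₀ − T_ss) e^(−t/τ).
T(162.6) = 24.8571 + (14.8629)·e^(−162.6/212.441) = 24.8571 + (14.8629)·0.465152 = 31.7706 °C.

31.77 °C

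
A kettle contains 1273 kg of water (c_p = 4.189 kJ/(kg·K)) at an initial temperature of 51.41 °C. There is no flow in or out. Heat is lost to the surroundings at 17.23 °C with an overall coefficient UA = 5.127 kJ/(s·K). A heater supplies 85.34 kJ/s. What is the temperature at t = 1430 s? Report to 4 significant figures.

38.31 °C

Lumped-capacitance energy balance: M c_p dT/dt = UA(T_amb − T) + Q̇.
dT/dt = (T_ss − T)/τ with T_ss = T_amb + Q̇/UA = 17.23 + 85.34/5.127 = 33.8752 °C, τ = M c_p/UA = 1273·4.189/5.127 = 1040.10 s.
T approaches T_ss exponentially: T(t) = T_ss + (T₀ − T_ss) e^(−t/τ).
T(1430) = 33.8752 + (17.5348)·0.252873 = 38.3093 °C.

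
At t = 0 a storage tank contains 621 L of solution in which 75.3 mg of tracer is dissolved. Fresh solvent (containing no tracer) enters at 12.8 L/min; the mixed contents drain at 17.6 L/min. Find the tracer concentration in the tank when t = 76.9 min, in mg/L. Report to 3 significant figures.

Let m(t) be the amount of tracer. Volume: V(t) = V₀ + (Q_in − Q_out) t = 621 − 4.8000 t; V(76.9) = 251.88 L.
No tracer enters, so dm/dt = −Q_out · (m/V).
Separate: dm/m = −Q_out dt/V(t) ⇒ ln(m/m₀) = −(Q_out/(Q_in−Q_out)) ln(V/V₀).
m = m₀ (V₀/V)^(Q_out/(Q_in−Q_out)) = 75.3 × (621/251.88)^(-3.6667) = 2.7532 mg.
C = m/V = 2.7532/251.88 = 0.010931 mg/L.

0.0109 mg/L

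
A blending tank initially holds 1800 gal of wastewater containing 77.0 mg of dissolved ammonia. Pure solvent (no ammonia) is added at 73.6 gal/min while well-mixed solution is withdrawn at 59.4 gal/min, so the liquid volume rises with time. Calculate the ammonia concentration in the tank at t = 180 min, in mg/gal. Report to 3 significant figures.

0.000438 mg/gal

Let m(t) be the amount of ammonia. Volume: V(t) = V₀ + (Q_in − Q_out) t = 1800 + 14.200 t; V(180) = 4356.0 gal.
Species balance (pure solvent in): dm/dt = −Q_out · m/V(t).
dm/m = −Q_out dt/(V₀ + 14.200 t); integrating gives ln(m/m₀) = −(Q_out/(Q_in−Q_out)) ln(V/V₀).
m = m₀ (V₀/V)^(Q_out/(Q_in−Q_out)) = 77.0 × (1800/4356.0)^(4.1831) = 1.9096 mg.
C = m/V = 1.9096/4356.0 = 0.00043839 mg/gal.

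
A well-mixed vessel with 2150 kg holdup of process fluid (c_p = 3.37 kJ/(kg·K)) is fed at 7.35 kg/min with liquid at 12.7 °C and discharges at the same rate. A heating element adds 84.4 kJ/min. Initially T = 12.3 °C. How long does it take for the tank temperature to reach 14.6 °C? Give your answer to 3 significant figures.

Heat balance on the well-mixed liquid: M c_p dT/dt = ṁ c_p (T_in − T) + 84.4.
τ = M/ṁ = 292.52 min; T_ss = T_in + Q̇/(ṁ c_p) = 16.107 °C.
T(t) = T_ss + (T₀ − T_ss) e^(−t/τ). Set T = 14.6:
e^(−t/τ) = (14.6 − 16.107)/(12.3 − 16.107) = 0.39592
t = −292.52 · ln(0.39592) = 271.03 min.

271 min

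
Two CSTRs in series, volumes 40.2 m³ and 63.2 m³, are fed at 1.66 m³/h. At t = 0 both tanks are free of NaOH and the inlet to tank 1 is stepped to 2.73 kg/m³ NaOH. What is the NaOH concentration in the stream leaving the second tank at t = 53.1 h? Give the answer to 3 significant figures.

1.40 kg/m³

Time constants: τᵢ = Vᵢ/Q for each well-mixed tank.
τ₁ = 40.2/1.66 = 24.217 h; τ₂ = 63.2/1.66 = 38.072 h.
Tank 1: C₁ = C_in(1 − e^(−t/τ₁)). Tank 2 (τ₁ ≠ τ₂): C₂ = C_in[1 − (τ₁ e^(−t/τ₁) − τ₂ e^(−t/τ₂))/(τ₁ − τ₂)].
At t = 53.1: e^(−t/τ₁) = 0.11162, e^(−t/τ₂) = 0.24790.
C₂ = 2.73·[1 − (24.217·0.11162 − 38.072·0.24790)/(-13.855)] = 2.73·0.51389 = 1.4029 kg/m³.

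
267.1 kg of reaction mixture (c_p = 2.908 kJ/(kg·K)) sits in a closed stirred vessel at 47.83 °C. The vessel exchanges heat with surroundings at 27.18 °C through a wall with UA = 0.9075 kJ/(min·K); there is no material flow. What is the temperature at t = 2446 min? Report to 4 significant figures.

Lumped-capacitance energy balance: M c_p dT/dt = UA(T_amb − T).
dT/dt = (T_ss − T)/τ with T_ss = T_amb = 27.1800 °C, τ = M c_p/UA = 267.1·2.908/0.9075 = 855.897 min.
This is linear first-order; T(t) = T_ss + (T₀ − T_ss) e^(−t/τ).
T(2446) = 27.1800 + (20.6500)·0.0573938 = 28.3652 °C.

28.37 °C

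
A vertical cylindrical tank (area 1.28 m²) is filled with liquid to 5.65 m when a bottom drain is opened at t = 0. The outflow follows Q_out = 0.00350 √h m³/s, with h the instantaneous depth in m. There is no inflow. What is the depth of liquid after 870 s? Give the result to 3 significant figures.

Mass balance (ρ constant): A dh/dt = −0.00350 √h.
∫ h^(−1/2) dh = −(0.00350/A) ∫ dt, giving 2√h = 2√h₀ − (0.00350/A) t.
√h = √5.65 − 0.00350·870/(2·1.28) = 2.3770 − 1.1895 = 1.1875.
h = 1.1875² = 1.4102 m.

1.41 m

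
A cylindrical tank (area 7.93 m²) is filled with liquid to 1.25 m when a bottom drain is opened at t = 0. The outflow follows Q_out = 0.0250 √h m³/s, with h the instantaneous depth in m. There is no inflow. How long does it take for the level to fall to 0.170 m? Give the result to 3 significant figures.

448 s

With no inflow, A dh/dt = −0.0250 √h.
Separate and integrate: 2(√h − √h₀) = −(0.0250/A) t.
t = 2A(√h₀ − √h)/0.0250 = 2·7.93·(√1.25 − √0.170)/0.0250
  = 15.860 × (1.1180 − 0.41231) / 0.0250 = 447.71 s.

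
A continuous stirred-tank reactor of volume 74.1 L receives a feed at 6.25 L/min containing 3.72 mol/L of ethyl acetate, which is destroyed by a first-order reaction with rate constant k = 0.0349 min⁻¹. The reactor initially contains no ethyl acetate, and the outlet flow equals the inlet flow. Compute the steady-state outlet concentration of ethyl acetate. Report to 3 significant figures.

Accumulation = in − out − consumed: V dC/dt = Q C_in − Q C − k V C.
At steady state: 0 = Q C_in − (Q + kV) C_ss, so C_ss = Q C_in/(Q + kV).
C_ss = 6.25·3.72/(6.25 + 0.0349·74.1) = 23.250/8.8361 = 2.6313 mol/L.

2.63 mol/L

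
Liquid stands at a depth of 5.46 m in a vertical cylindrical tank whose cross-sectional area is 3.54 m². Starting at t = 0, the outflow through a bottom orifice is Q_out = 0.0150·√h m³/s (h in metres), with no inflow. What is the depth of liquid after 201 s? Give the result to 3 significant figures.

With no inflow, A dh/dt = −0.0150 √h.
Separate and integrate: 2(√h − √h₀) = −(0.0150/A) t.
√h = √5.46 − 0.0150·201/(2·3.54) = 2.3367 − 0.42585 = 1.9108.
h = 1.9108² = 3.6512 m.

3.65 m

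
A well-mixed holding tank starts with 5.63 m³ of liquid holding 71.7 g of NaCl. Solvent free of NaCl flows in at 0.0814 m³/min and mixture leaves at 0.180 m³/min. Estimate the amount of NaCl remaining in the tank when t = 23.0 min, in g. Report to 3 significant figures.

Total volume: dV/dt = Q_in − Q_out = -0.098600 m³/min, so V(t) = 5.63 − 0.098600 t and V(23.0) = 3.3622 m³.
Species balance (pure solvent in): dm/dt = −Q_out · m/V(t).
dm/m = −Q_out dt/(V₀ − 0.098600 t); integrating gives ln(m/m₀) = −(Q_out/(Q_in−Q_out)) ln(V/V₀).
m = m₀ (V₀/V)^(Q_out/(Q_in−Q_out)) = 71.7 × (5.63/3.3622)^(-1.8256) = 27.977 g.

28.0 g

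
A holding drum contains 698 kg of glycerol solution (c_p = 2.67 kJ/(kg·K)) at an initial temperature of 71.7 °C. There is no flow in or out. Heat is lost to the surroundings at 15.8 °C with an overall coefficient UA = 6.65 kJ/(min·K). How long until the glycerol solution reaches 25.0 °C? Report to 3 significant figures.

506 min

Energy balance: M c_p dT/dt = −UA(T − T_amb).
τ = M c_p/UA = 280.25 min; T_ss = T_amb = 15.800 °C.
T(t) = T_ss + (T₀ − T_ss)e^(−t/τ); set T = 25.0:
t = −τ ln[(T − T_ss)/(T₀ − T_ss)] = −280.25 · ln(0.16458) = 505.67 min.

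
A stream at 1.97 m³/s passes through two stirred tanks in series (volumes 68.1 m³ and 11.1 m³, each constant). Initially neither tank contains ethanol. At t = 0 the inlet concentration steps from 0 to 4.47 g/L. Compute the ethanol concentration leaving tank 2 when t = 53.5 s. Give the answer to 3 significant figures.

3.33 g/L

Time constants: τᵢ = Vᵢ/Q for each well-mixed tank.
τ₁ = 68.1/1.97 = 34.569 s; τ₂ = 11.1/1.97 = 5.6345 s.
Solving the cascade with C₁(0)=C₂(0)=0 gives C₂(t) = C_in[1 − (τ₁ e^(−t/τ₁) − τ₂ e^(−t/τ₂))/(τ₁ − τ₂)].
At t = 53.5: e^(−t/τ₁) = 0.21275, e^(−t/τ₂) = 7.5224e-05.
C₂ = 4.47·[1 − (34.569·0.21275 − 5.6345·7.5224e-05)/(28.934)] = 4.47·0.74584 = 3.3339 g/L.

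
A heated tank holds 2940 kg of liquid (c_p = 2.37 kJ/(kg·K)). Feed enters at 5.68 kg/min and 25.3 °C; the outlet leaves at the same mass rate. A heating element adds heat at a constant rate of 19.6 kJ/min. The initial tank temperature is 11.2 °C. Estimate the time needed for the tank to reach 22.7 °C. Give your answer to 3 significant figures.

696 min

M c_p dT/dt = ṁ c_p (T_in − T) + Q̇.
τ = M/ṁ = 517.61 min; T_ss = T_in + Q̇/(ṁ c_p) = 26.756 °C.
T(t) = T_ss + (T₀ − T_ss) e^(−t/τ). Set T = 22.7:
e^(−t/τ) = (22.7 − 26.756)/(11.2 − 26.756) = 0.26074
t = −517.61 · ln(0.26074) = 695.79 min.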